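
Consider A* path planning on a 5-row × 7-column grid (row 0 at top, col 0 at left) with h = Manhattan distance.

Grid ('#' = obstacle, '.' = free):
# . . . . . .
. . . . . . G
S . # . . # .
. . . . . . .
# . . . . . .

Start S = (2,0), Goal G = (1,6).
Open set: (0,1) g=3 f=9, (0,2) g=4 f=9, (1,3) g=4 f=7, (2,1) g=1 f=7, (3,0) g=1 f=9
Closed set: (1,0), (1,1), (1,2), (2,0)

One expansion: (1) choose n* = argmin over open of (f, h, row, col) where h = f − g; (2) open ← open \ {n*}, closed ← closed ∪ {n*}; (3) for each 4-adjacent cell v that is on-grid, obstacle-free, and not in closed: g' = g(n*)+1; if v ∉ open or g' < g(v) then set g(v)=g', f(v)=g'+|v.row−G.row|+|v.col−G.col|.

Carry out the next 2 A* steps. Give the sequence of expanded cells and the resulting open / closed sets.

step 1: expand (1,3) (f=7, h=3) → closed; open now [(0,1) g=3 f=9, (0,2) g=4 f=9, (0,3) g=5 f=9, (1,4) g=5 f=7, (2,1) g=1 f=7, (2,3) g=5 f=9, (3,0) g=1 f=9]
step 2: expand (1,4) (f=7, h=2) → closed; open now [(0,1) g=3 f=9, (0,2) g=4 f=9, (0,3) g=5 f=9, (0,4) g=6 f=9, (1,5) g=6 f=7, (2,1) g=1 f=7, (2,3) g=5 f=9, (2,4) g=6 f=9, (3,0) g=1 f=9]

order=[(1,3) → (1,4)]; open=[(0,1) g=3 f=9, (0,2) g=4 f=9, (0,3) g=5 f=9, (0,4) g=6 f=9, (1,5) g=6 f=7, (2,1) g=1 f=7, (2,3) g=5 f=9, (2,4) g=6 f=9, (3,0) g=1 f=9]; closed=[(1,0), (1,1), (1,2), (1,3), (1,4), (2,0)]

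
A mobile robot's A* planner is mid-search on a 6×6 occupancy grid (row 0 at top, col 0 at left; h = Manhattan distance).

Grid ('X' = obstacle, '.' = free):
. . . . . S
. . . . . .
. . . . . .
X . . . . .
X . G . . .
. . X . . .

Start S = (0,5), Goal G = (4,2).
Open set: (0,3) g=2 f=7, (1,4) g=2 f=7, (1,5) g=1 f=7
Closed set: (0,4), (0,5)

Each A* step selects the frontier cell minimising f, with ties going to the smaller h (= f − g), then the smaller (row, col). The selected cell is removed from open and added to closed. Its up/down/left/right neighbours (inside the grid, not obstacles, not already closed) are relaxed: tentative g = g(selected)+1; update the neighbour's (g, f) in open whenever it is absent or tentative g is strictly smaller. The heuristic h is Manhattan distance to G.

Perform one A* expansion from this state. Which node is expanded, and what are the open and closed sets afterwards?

step 1: expand (0,3) (f=7, h=5) → closed; open now [(0,2) g=3 f=7, (1,3) g=3 f=7, (1,4) g=2 f=7, (1,5) g=1 f=7]

expanded=(0,3); open=[(0,2) g=3 f=7, (1,3) g=3 f=7, (1,4) g=2 f=7, (1,5) g=1 f=7]; closed=[(0,3), (0,4), (0,5)]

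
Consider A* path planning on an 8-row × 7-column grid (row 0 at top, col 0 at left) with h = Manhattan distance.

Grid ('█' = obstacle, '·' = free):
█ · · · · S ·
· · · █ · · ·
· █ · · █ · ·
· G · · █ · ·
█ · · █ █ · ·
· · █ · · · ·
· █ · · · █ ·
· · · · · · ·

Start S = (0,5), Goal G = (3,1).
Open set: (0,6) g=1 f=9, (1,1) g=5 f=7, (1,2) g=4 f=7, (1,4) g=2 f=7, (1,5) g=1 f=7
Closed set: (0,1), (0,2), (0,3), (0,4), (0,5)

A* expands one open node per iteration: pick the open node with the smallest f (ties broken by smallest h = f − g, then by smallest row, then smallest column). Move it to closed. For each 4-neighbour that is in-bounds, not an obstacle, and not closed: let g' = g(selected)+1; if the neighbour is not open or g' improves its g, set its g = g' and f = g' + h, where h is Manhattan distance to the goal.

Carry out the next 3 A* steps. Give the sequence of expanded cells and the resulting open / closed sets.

step 1: expand (1,1) (f=7, h=2) → closed; open now [(0,6) g=1 f=9, (1,0) g=6 f=9, (1,2) g=4 f=7, (1,4) g=2 f=7, (1,5) g=1 f=7]
step 2: expand (1,2) (f=7, h=3) → closed; open now [(0,6) g=1 f=9, (1,0) g=6 f=9, (1,4) g=2 f=7, (1,5) g=1 f=7, (2,2) g=5 f=7]
step 3: expand (2,2) (f=7, h=2) → closed; open now [(0,6) g=1 f=9, (1,0) g=6 f=9, (1,4) g=2 f=7, (1,5) g=1 f=7, (2,3) g=6 f=9, (3,2) g=6 f=7]

order=[(1,1) → (1,2) → (2,2)]; open=[(0,6) g=1 f=9, (1,0) g=6 f=9, (1,4) g=2 f=7, (1,5) g=1 f=7, (2,3) g=6 f=9, (3,2) g=6 f=7]; closed=[(0,1), (0,2), (0,3), (0,4), (0,5), (1,1), (1,2), (2,2)]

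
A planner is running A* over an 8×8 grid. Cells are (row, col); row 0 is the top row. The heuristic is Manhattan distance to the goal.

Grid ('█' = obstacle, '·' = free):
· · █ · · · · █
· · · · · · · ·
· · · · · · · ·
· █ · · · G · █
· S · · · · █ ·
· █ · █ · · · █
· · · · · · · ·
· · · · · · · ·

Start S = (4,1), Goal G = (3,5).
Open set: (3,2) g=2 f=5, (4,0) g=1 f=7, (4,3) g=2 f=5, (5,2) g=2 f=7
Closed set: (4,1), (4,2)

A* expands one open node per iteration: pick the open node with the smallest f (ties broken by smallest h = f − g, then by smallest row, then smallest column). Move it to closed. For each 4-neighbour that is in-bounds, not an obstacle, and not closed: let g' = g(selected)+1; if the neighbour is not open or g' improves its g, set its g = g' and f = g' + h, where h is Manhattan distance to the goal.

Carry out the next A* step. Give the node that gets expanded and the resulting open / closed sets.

expanded=(3,2); open=[(2,2) g=3 f=7, (3,3) g=3 f=5, (4,0) g=1 f=7, (4,3) g=2 f=5, (5,2) g=2 f=7]; closed=[(3,2), (4,1), (4,2)]

step 1: expand (3,2) (f=5, h=3) → closed; open now [(2,2) g=3 f=7, (3,3) g=3 f=5, (4,0) g=1 f=7, (4,3) g=2 f=5, (5,2) g=2 f=7]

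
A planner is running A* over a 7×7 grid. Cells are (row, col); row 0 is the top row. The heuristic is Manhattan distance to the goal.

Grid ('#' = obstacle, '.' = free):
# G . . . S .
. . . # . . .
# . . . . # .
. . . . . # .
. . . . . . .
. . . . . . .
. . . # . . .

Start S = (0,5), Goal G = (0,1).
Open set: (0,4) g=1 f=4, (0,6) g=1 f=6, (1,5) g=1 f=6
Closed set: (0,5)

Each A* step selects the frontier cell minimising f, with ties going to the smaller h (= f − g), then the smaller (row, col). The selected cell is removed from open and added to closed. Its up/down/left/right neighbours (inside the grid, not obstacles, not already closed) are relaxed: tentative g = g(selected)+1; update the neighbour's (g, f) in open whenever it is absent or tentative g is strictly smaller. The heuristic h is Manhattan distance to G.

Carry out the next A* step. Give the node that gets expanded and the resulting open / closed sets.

expanded=(0,4); open=[(0,3) g=2 f=4, (0,6) g=1 f=6, (1,4) g=2 f=6, (1,5) g=1 f=6]; closed=[(0,4), (0,5)]

step 1: expand (0,4) (f=4, h=3) → closed; open now [(0,3) g=2 f=4, (0,6) g=1 f=6, (1,4) g=2 f=6, (1,5) g=1 f=6]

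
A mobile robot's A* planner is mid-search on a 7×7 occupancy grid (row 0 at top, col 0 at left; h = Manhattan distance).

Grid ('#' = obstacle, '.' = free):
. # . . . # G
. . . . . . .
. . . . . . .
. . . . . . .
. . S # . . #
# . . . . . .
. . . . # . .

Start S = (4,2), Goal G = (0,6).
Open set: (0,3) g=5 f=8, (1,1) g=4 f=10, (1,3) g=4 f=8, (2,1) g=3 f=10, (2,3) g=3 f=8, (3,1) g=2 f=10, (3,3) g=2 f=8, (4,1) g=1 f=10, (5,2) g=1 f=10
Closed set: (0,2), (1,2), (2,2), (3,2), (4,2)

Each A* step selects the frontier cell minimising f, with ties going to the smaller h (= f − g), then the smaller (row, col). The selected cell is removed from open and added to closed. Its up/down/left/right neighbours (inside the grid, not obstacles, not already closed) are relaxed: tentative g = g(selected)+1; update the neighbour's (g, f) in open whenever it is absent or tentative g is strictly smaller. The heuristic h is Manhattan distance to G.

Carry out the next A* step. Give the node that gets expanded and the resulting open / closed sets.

expanded=(0,3); open=[(0,4) g=6 f=8, (1,1) g=4 f=10, (1,3) g=4 f=8, (2,1) g=3 f=10, (2,3) g=3 f=8, (3,1) g=2 f=10, (3,3) g=2 f=8, (4,1) g=1 f=10, (5,2) g=1 f=10]; closed=[(0,2), (0,3), (1,2), (2,2), (3,2), (4,2)]

step 1: expand (0,3) (f=8, h=3) → closed; open now [(0,4) g=6 f=8, (1,1) g=4 f=10, (1,3) g=4 f=8, (2,1) g=3 f=10, (2,3) g=3 f=8, (3,1) g=2 f=10, (3,3) g=2 f=8, (4,1) g=1 f=10, (5,2) g=1 f=10]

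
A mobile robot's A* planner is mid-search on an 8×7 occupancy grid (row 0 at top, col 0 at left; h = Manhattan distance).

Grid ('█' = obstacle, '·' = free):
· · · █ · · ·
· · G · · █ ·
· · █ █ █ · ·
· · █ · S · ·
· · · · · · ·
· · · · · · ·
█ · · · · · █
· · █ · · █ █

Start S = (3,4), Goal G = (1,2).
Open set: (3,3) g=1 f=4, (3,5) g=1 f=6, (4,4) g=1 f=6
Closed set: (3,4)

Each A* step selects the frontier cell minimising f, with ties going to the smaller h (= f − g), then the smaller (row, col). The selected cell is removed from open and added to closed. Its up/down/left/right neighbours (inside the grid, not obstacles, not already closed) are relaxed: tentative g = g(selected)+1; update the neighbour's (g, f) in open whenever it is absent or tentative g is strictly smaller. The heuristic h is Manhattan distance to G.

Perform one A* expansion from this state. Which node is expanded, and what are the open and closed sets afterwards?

expanded=(3,3); open=[(3,5) g=1 f=6, (4,3) g=2 f=6, (4,4) g=1 f=6]; closed=[(3,3), (3,4)]

step 1: expand (3,3) (f=4, h=3) → closed; open now [(3,5) g=1 f=6, (4,3) g=2 f=6, (4,4) g=1 f=6]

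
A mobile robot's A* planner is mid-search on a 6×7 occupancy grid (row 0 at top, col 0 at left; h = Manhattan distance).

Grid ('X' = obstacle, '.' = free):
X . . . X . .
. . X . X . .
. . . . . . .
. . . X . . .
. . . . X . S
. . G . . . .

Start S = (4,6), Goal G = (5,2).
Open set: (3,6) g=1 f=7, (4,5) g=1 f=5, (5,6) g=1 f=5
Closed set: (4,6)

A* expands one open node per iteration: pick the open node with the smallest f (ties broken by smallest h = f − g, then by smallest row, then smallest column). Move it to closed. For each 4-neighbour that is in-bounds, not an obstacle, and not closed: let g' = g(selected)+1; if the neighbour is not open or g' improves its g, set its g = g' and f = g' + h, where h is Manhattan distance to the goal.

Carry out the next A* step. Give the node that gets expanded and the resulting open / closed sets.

step 1: expand (4,5) (f=5, h=4) → closed; open now [(3,5) g=2 f=7, (3,6) g=1 f=7, (5,5) g=2 f=5, (5,6) g=1 f=5]

expanded=(4,5); open=[(3,5) g=2 f=7, (3,6) g=1 f=7, (5,5) g=2 f=5, (5,6) g=1 f=5]; closed=[(4,5), (4,6)]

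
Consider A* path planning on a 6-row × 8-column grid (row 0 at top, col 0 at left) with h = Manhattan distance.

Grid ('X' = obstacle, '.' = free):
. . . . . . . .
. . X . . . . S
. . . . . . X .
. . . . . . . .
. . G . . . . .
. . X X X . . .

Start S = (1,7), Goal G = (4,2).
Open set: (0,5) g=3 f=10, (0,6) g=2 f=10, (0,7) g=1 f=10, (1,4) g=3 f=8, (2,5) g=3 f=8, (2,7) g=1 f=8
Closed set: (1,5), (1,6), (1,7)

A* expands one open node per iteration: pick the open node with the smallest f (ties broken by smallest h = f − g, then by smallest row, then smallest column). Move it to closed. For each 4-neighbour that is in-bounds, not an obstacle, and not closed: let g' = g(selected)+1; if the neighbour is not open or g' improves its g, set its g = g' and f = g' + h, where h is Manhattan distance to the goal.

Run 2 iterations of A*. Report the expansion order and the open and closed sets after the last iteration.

order=[(1,4) → (1,3)]; open=[(0,3) g=5 f=10, (0,4) g=4 f=10, (0,5) g=3 f=10, (0,6) g=2 f=10, (0,7) g=1 f=10, (2,3) g=5 f=8, (2,4) g=4 f=8, (2,5) g=3 f=8, (2,7) g=1 f=8]; closed=[(1,3), (1,4), (1,5), (1,6), (1,7)]

step 1: expand (1,4) (f=8, h=5) → closed; open now [(0,4) g=4 f=10, (0,5) g=3 f=10, (0,6) g=2 f=10, (0,7) g=1 f=10, (1,3) g=4 f=8, (2,4) g=4 f=8, (2,5) g=3 f=8, (2,7) g=1 f=8]
step 2: expand (1,3) (f=8, h=4) → closed; open now [(0,3) g=5 f=10, (0,4) g=4 f=10, (0,5) g=3 f=10, (0,6) g=2 f=10, (0,7) g=1 f=10, (2,3) g=5 f=8, (2,4) g=4 f=8, (2,5) g=3 f=8, (2,7) g=1 f=8]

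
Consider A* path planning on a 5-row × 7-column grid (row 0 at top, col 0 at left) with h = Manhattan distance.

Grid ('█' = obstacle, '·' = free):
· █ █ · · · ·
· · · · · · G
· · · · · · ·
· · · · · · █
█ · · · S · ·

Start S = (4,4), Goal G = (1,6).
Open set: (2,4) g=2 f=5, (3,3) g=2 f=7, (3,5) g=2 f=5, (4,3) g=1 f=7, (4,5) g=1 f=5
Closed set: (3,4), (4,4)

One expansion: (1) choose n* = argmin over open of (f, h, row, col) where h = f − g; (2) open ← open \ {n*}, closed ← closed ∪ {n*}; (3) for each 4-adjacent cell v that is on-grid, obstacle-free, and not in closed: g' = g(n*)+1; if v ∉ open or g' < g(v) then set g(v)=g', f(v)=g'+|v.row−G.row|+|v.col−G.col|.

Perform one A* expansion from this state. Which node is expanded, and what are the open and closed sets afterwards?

expanded=(2,4); open=[(1,4) g=3 f=5, (2,3) g=3 f=7, (2,5) g=3 f=5, (3,3) g=2 f=7, (3,5) g=2 f=5, (4,3) g=1 f=7, (4,5) g=1 f=5]; closed=[(2,4), (3,4), (4,4)]

step 1: expand (2,4) (f=5, h=3) → closed; open now [(1,4) g=3 f=5, (2,3) g=3 f=7, (2,5) g=3 f=5, (3,3) g=2 f=7, (3,5) g=2 f=5, (4,3) g=1 f=7, (4,5) g=1 f=5]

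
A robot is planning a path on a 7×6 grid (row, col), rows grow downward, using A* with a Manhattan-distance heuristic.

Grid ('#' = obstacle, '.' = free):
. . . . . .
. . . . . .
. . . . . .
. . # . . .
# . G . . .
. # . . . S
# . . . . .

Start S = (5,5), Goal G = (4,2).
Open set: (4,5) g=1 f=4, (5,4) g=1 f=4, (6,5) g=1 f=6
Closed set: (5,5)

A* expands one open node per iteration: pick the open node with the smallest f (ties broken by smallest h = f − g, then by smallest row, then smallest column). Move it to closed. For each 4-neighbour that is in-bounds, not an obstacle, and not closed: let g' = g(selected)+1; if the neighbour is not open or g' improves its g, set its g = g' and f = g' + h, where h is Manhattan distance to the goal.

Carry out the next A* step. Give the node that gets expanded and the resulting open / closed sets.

step 1: expand (4,5) (f=4, h=3) → closed; open now [(3,5) g=2 f=6, (4,4) g=2 f=4, (5,4) g=1 f=4, (6,5) g=1 f=6]

expanded=(4,5); open=[(3,5) g=2 f=6, (4,4) g=2 f=4, (5,4) g=1 f=4, (6,5) g=1 f=6]; closed=[(4,5), (5,5)]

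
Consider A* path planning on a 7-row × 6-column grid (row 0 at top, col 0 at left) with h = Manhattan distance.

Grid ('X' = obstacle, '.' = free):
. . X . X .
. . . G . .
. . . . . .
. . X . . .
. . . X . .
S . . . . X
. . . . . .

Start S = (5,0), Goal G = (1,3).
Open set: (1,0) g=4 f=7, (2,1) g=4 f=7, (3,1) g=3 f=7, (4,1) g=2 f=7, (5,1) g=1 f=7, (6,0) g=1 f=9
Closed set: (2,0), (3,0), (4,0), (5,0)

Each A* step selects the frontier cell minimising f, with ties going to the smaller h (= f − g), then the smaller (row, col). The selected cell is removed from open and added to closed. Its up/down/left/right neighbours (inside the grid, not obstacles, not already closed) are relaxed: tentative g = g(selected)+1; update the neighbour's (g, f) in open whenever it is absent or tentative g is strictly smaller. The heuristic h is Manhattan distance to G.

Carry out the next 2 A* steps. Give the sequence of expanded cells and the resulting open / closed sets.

order=[(1,0) → (1,1)]; open=[(0,0) g=5 f=9, (0,1) g=6 f=9, (1,2) g=6 f=7, (2,1) g=4 f=7, (3,1) g=3 f=7, (4,1) g=2 f=7, (5,1) g=1 f=7, (6,0) g=1 f=9]; closed=[(1,0), (1,1), (2,0), (3,0), (4,0), (5,0)]

step 1: expand (1,0) (f=7, h=3) → closed; open now [(0,0) g=5 f=9, (1,1) g=5 f=7, (2,1) g=4 f=7, (3,1) g=3 f=7, (4,1) g=2 f=7, (5,1) g=1 f=7, (6,0) g=1 f=9]
step 2: expand (1,1) (f=7, h=2) → closed; open now [(0,0) g=5 f=9, (0,1) g=6 f=9, (1,2) g=6 f=7, (2,1) g=4 f=7, (3,1) g=3 f=7, (4,1) g=2 f=7, (5,1) g=1 f=7, (6,0) g=1 f=9]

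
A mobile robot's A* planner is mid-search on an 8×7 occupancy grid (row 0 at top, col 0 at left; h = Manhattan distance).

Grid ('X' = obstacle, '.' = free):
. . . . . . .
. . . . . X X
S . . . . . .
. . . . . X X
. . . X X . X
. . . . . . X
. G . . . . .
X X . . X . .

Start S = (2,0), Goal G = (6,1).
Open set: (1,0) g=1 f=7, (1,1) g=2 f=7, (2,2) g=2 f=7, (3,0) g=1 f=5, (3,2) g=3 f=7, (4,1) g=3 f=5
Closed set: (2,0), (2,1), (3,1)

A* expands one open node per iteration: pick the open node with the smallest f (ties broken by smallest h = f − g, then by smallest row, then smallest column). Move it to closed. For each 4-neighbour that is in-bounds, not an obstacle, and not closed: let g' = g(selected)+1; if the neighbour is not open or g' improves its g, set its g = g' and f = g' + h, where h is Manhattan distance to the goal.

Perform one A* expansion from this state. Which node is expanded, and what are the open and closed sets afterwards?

expanded=(4,1); open=[(1,0) g=1 f=7, (1,1) g=2 f=7, (2,2) g=2 f=7, (3,0) g=1 f=5, (3,2) g=3 f=7, (4,0) g=4 f=7, (4,2) g=4 f=7, (5,1) g=4 f=5]; closed=[(2,0), (2,1), (3,1), (4,1)]

step 1: expand (4,1) (f=5, h=2) → closed; open now [(1,0) g=1 f=7, (1,1) g=2 f=7, (2,2) g=2 f=7, (3,0) g=1 f=5, (3,2) g=3 f=7, (4,0) g=4 f=7, (4,2) g=4 f=7, (5,1) g=4 f=5]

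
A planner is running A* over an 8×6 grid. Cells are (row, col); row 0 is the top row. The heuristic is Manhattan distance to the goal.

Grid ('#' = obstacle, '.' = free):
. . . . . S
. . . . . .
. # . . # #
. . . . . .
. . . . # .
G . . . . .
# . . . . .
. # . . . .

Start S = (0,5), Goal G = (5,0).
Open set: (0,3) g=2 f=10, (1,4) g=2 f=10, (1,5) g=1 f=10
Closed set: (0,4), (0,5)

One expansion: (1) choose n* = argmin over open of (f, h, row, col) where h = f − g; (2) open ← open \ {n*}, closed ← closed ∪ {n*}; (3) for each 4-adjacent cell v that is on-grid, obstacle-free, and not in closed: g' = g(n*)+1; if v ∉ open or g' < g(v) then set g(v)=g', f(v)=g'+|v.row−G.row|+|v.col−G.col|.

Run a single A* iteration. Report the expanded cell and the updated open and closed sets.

step 1: expand (0,3) (f=10, h=8) → closed; open now [(0,2) g=3 f=10, (1,3) g=3 f=10, (1,4) g=2 f=10, (1,5) g=1 f=10]

expanded=(0,3); open=[(0,2) g=3 f=10, (1,3) g=3 f=10, (1,4) g=2 f=10, (1,5) g=1 f=10]; closed=[(0,3), (0,4), (0,5)]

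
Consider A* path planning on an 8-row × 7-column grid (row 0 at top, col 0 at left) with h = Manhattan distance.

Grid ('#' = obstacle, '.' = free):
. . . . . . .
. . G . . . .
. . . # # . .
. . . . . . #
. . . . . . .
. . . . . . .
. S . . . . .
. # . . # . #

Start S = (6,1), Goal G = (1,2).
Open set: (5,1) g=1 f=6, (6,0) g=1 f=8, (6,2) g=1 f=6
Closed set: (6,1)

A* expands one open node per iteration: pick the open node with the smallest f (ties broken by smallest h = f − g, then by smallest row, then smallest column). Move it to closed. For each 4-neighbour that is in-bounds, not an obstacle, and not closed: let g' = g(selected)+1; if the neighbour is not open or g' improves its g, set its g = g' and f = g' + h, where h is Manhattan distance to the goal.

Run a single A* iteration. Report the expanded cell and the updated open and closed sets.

expanded=(5,1); open=[(4,1) g=2 f=6, (5,0) g=2 f=8, (5,2) g=2 f=6, (6,0) g=1 f=8, (6,2) g=1 f=6]; closed=[(5,1), (6,1)]

step 1: expand (5,1) (f=6, h=5) → closed; open now [(4,1) g=2 f=6, (5,0) g=2 f=8, (5,2) g=2 f=6, (6,0) g=1 f=8, (6,2) g=1 f=6]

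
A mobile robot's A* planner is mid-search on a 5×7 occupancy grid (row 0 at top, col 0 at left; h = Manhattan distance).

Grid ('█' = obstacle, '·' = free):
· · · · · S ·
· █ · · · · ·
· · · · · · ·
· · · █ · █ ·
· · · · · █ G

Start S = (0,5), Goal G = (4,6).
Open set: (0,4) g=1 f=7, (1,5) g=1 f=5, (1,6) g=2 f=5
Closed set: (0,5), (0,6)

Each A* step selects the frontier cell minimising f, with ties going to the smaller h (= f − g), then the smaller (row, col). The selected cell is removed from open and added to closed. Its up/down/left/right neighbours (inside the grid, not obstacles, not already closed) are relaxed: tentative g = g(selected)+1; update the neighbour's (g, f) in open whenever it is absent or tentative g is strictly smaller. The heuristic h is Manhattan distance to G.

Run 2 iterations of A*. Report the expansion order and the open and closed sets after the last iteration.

order=[(1,6) → (2,6)]; open=[(0,4) g=1 f=7, (1,5) g=1 f=5, (2,5) g=4 f=7, (3,6) g=4 f=5]; closed=[(0,5), (0,6), (1,6), (2,6)]

step 1: expand (1,6) (f=5, h=3) → closed; open now [(0,4) g=1 f=7, (1,5) g=1 f=5, (2,6) g=3 f=5]
step 2: expand (2,6) (f=5, h=2) → closed; open now [(0,4) g=1 f=7, (1,5) g=1 f=5, (2,5) g=4 f=7, (3,6) g=4 f=5]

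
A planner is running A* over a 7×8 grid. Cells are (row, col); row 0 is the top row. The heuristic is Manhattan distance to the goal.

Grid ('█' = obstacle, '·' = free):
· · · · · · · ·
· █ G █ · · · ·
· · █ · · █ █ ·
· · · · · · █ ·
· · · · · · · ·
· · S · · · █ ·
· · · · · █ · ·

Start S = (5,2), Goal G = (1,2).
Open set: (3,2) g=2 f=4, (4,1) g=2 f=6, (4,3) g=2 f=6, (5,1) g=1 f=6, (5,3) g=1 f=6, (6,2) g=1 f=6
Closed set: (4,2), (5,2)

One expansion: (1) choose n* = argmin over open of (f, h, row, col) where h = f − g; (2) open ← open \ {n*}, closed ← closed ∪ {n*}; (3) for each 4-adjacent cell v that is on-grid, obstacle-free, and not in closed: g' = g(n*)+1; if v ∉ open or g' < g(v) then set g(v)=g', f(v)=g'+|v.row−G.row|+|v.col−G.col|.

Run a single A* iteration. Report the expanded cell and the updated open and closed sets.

expanded=(3,2); open=[(3,1) g=3 f=6, (3,3) g=3 f=6, (4,1) g=2 f=6, (4,3) g=2 f=6, (5,1) g=1 f=6, (5,3) g=1 f=6, (6,2) g=1 f=6]; closed=[(3,2), (4,2), (5,2)]

step 1: expand (3,2) (f=4, h=2) → closed; open now [(3,1) g=3 f=6, (3,3) g=3 f=6, (4,1) g=2 f=6, (4,3) g=2 f=6, (5,1) g=1 f=6, (5,3) g=1 f=6, (6,2) g=1 f=6]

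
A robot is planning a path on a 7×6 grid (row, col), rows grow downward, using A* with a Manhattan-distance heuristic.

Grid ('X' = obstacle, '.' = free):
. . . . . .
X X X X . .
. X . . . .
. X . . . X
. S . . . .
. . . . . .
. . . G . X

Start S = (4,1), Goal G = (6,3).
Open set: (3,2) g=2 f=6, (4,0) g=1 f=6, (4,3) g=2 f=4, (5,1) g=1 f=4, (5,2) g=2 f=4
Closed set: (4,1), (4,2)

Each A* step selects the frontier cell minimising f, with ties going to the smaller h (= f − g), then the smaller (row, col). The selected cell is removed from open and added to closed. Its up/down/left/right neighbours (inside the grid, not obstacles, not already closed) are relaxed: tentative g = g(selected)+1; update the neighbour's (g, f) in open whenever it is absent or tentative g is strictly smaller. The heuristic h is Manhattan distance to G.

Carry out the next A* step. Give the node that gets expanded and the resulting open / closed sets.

expanded=(4,3); open=[(3,2) g=2 f=6, (3,3) g=3 f=6, (4,0) g=1 f=6, (4,4) g=3 f=6, (5,1) g=1 f=4, (5,2) g=2 f=4, (5,3) g=3 f=4]; closed=[(4,1), (4,2), (4,3)]

step 1: expand (4,3) (f=4, h=2) → closed; open now [(3,2) g=2 f=6, (3,3) g=3 f=6, (4,0) g=1 f=6, (4,4) g=3 f=6, (5,1) g=1 f=4, (5,2) g=2 f=4, (5,3) g=3 f=4]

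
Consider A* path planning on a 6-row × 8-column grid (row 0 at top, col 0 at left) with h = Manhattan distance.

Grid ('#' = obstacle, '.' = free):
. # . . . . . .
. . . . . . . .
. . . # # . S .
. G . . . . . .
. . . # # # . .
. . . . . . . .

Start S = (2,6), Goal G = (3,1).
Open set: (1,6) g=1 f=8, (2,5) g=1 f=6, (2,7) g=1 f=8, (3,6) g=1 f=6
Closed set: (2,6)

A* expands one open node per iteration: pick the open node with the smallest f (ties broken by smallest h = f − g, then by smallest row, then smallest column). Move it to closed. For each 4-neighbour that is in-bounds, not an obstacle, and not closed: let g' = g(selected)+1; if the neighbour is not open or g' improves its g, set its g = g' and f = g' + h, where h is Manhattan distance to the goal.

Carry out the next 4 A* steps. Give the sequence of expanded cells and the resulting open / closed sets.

order=[(2,5) → (3,5) → (3,4) → (3,3)]; open=[(1,5) g=2 f=8, (1,6) g=1 f=8, (2,7) g=1 f=8, (3,2) g=5 f=6, (3,6) g=1 f=6]; closed=[(2,5), (2,6), (3,3), (3,4), (3,5)]

step 1: expand (2,5) (f=6, h=5) → closed; open now [(1,5) g=2 f=8, (1,6) g=1 f=8, (2,7) g=1 f=8, (3,5) g=2 f=6, (3,6) g=1 f=6]
step 2: expand (3,5) (f=6, h=4) → closed; open now [(1,5) g=2 f=8, (1,6) g=1 f=8, (2,7) g=1 f=8, (3,4) g=3 f=6, (3,6) g=1 f=6]
step 3: expand (3,4) (f=6, h=3) → closed; open now [(1,5) g=2 f=8, (1,6) g=1 f=8, (2,7) g=1 f=8, (3,3) g=4 f=6, (3,6) g=1 f=6]
step 4: expand (3,3) (f=6, h=2) → closed; open now [(1,5) g=2 f=8, (1,6) g=1 f=8, (2,7) g=1 f=8, (3,2) g=5 f=6, (3,6) g=1 f=6]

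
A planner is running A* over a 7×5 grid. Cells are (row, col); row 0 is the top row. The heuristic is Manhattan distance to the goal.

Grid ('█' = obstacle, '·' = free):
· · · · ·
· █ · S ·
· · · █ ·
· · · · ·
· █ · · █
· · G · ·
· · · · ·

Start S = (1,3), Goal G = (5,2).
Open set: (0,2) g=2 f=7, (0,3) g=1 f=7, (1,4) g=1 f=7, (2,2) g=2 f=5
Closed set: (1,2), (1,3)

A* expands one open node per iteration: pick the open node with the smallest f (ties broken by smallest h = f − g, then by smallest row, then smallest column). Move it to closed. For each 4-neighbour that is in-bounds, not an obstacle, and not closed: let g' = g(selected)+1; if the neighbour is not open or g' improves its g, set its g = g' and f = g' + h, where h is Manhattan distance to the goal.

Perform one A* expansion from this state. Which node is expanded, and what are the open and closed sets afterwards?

step 1: expand (2,2) (f=5, h=3) → closed; open now [(0,2) g=2 f=7, (0,3) g=1 f=7, (1,4) g=1 f=7, (2,1) g=3 f=7, (3,2) g=3 f=5]

expanded=(2,2); open=[(0,2) g=2 f=7, (0,3) g=1 f=7, (1,4) g=1 f=7, (2,1) g=3 f=7, (3,2) g=3 f=5]; closed=[(1,2), (1,3), (2,2)]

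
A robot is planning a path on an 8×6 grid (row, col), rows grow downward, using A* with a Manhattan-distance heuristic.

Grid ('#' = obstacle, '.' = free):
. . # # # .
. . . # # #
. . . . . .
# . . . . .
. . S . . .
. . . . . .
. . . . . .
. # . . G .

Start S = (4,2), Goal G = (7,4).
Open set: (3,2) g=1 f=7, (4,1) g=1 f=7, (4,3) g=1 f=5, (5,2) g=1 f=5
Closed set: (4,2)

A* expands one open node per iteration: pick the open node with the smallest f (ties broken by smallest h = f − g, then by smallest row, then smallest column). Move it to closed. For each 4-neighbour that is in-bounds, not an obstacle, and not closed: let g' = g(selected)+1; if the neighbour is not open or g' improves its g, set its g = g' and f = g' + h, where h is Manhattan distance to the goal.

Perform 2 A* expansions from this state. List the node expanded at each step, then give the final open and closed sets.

order=[(4,3) → (4,4)]; open=[(3,2) g=1 f=7, (3,3) g=2 f=7, (3,4) g=3 f=7, (4,1) g=1 f=7, (4,5) g=3 f=7, (5,2) g=1 f=5, (5,3) g=2 f=5, (5,4) g=3 f=5]; closed=[(4,2), (4,3), (4,4)]

step 1: expand (4,3) (f=5, h=4) → closed; open now [(3,2) g=1 f=7, (3,3) g=2 f=7, (4,1) g=1 f=7, (4,4) g=2 f=5, (5,2) g=1 f=5, (5,3) g=2 f=5]
step 2: expand (4,4) (f=5, h=3) → closed; open now [(3,2) g=1 f=7, (3,3) g=2 f=7, (3,4) g=3 f=7, (4,1) g=1 f=7, (4,5) g=3 f=7, (5,2) g=1 f=5, (5,3) g=2 f=5, (5,4) g=3 f=5]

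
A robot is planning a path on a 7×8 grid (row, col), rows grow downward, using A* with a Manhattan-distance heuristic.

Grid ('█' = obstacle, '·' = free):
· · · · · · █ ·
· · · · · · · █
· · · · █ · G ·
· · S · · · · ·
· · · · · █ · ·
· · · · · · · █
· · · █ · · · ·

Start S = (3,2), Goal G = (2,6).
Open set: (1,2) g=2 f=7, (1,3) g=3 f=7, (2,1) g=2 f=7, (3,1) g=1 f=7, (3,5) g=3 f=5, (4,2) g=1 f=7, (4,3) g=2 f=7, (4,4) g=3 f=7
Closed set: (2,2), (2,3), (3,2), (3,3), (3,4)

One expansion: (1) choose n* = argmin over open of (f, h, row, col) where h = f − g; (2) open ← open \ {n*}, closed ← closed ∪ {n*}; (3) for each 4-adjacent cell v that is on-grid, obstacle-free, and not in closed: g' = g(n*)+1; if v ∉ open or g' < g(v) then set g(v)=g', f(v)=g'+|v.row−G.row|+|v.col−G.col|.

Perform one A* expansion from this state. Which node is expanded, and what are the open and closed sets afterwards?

expanded=(3,5); open=[(1,2) g=2 f=7, (1,3) g=3 f=7, (2,1) g=2 f=7, (2,5) g=4 f=5, (3,1) g=1 f=7, (3,6) g=4 f=5, (4,2) g=1 f=7, (4,3) g=2 f=7, (4,4) g=3 f=7]; closed=[(2,2), (2,3), (3,2), (3,3), (3,4), (3,5)]

step 1: expand (3,5) (f=5, h=2) → closed; open now [(1,2) g=2 f=7, (1,3) g=3 f=7, (2,1) g=2 f=7, (2,5) g=4 f=5, (3,1) g=1 f=7, (3,6) g=4 f=5, (4,2) g=1 f=7, (4,3) g=2 f=7, (4,4) g=3 f=7]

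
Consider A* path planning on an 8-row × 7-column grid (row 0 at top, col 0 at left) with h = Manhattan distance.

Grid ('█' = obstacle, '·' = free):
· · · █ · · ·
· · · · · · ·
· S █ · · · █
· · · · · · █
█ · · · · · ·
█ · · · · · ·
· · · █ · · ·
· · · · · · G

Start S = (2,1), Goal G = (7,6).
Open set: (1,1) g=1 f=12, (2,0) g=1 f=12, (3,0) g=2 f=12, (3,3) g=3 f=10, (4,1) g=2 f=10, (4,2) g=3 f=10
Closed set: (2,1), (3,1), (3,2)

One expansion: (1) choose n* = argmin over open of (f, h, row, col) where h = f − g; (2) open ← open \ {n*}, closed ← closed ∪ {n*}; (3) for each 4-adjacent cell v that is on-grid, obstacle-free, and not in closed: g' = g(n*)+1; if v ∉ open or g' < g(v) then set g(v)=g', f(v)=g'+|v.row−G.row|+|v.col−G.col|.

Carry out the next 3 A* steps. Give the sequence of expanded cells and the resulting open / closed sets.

order=[(3,3) → (3,4) → (3,5)]; open=[(1,1) g=1 f=12, (2,0) g=1 f=12, (2,3) g=4 f=12, (2,4) g=5 f=12, (2,5) g=6 f=12, (3,0) g=2 f=12, (4,1) g=2 f=10, (4,2) g=3 f=10, (4,3) g=4 f=10, (4,4) g=5 f=10, (4,5) g=6 f=10]; closed=[(2,1), (3,1), (3,2), (3,3), (3,4), (3,5)]

step 1: expand (3,3) (f=10, h=7) → closed; open now [(1,1) g=1 f=12, (2,0) g=1 f=12, (2,3) g=4 f=12, (3,0) g=2 f=12, (3,4) g=4 f=10, (4,1) g=2 f=10, (4,2) g=3 f=10, (4,3) g=4 f=10]
step 2: expand (3,4) (f=10, h=6) → closed; open now [(1,1) g=1 f=12, (2,0) g=1 f=12, (2,3) g=4 f=12, (2,4) g=5 f=12, (3,0) g=2 f=12, (3,5) g=5 f=10, (4,1) g=2 f=10, (4,2) g=3 f=10, (4,3) g=4 f=10, (4,4) g=5 f=10]
step 3: expand (3,5) (f=10, h=5) → closed; open now [(1,1) g=1 f=12, (2,0) g=1 f=12, (2,3) g=4 f=12, (2,4) g=5 f=12, (2,5) g=6 f=12, (3,0) g=2 f=12, (4,1) g=2 f=10, (4,2) g=3 f=10, (4,3) g=4 f=10, (4,4) g=5 f=10, (4,5) g=6 f=10]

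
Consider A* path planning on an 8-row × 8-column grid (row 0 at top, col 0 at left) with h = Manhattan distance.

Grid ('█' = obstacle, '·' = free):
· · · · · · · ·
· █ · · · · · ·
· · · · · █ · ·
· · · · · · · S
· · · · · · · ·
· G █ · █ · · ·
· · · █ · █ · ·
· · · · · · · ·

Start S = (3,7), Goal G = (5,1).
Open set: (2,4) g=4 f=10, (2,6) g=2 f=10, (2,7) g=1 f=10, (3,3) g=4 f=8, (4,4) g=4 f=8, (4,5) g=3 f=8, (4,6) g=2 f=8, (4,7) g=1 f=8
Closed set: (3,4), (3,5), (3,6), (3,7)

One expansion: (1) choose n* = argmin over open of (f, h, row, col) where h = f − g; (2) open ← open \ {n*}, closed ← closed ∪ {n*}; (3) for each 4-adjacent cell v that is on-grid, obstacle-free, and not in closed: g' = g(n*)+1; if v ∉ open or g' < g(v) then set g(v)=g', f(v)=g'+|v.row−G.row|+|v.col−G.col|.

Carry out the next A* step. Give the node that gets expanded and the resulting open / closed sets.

expanded=(3,3); open=[(2,3) g=5 f=10, (2,4) g=4 f=10, (2,6) g=2 f=10, (2,7) g=1 f=10, (3,2) g=5 f=8, (4,3) g=5 f=8, (4,4) g=4 f=8, (4,5) g=3 f=8, (4,6) g=2 f=8, (4,7) g=1 f=8]; closed=[(3,3), (3,4), (3,5), (3,6), (3,7)]

step 1: expand (3,3) (f=8, h=4) → closed; open now [(2,3) g=5 f=10, (2,4) g=4 f=10, (2,6) g=2 f=10, (2,7) g=1 f=10, (3,2) g=5 f=8, (4,3) g=5 f=8, (4,4) g=4 f=8, (4,5) g=3 f=8, (4,6) g=2 f=8, (4,7) g=1 f=8]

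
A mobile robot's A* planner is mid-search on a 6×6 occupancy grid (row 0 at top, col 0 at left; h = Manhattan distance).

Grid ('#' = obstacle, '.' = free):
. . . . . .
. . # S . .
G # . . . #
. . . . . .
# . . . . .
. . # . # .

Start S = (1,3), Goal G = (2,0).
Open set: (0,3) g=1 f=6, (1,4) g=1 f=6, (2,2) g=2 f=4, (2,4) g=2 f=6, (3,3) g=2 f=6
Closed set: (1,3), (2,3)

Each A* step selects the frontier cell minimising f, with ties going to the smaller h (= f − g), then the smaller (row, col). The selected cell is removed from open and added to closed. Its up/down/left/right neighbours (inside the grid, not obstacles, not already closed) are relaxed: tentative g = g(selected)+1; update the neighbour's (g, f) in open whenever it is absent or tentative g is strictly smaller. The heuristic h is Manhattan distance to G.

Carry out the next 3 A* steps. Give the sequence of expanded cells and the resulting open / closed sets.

order=[(2,2) → (3,2) → (3,1)]; open=[(0,3) g=1 f=6, (1,4) g=1 f=6, (2,4) g=2 f=6, (3,0) g=5 f=6, (3,3) g=2 f=6, (4,1) g=5 f=8, (4,2) g=4 f=8]; closed=[(1,3), (2,2), (2,3), (3,1), (3,2)]

step 1: expand (2,2) (f=4, h=2) → closed; open now [(0,3) g=1 f=6, (1,4) g=1 f=6, (2,4) g=2 f=6, (3,2) g=3 f=6, (3,3) g=2 f=6]
step 2: expand (3,2) (f=6, h=3) → closed; open now [(0,3) g=1 f=6, (1,4) g=1 f=6, (2,4) g=2 f=6, (3,1) g=4 f=6, (3,3) g=2 f=6, (4,2) g=4 f=8]
step 3: expand (3,1) (f=6, h=2) → closed; open now [(0,3) g=1 f=6, (1,4) g=1 f=6, (2,4) g=2 f=6, (3,0) g=5 f=6, (3,3) g=2 f=6, (4,1) g=5 f=8, (4,2) g=4 f=8]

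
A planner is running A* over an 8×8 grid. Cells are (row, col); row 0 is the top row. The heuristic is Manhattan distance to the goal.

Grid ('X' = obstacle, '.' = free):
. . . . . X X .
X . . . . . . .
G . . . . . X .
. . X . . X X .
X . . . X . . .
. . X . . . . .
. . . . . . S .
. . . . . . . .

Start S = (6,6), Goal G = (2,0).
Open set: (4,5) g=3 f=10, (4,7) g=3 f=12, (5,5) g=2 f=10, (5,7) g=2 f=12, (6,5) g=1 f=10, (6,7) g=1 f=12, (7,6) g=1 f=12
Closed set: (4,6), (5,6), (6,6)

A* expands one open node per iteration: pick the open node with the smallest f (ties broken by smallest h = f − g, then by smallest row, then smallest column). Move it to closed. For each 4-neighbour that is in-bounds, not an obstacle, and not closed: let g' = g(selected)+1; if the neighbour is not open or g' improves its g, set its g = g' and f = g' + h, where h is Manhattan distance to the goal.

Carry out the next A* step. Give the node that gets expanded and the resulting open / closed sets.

step 1: expand (4,5) (f=10, h=7) → closed; open now [(4,7) g=3 f=12, (5,5) g=2 f=10, (5,7) g=2 f=12, (6,5) g=1 f=10, (6,7) g=1 f=12, (7,6) g=1 f=12]

expanded=(4,5); open=[(4,7) g=3 f=12, (5,5) g=2 f=10, (5,7) g=2 f=12, (6,5) g=1 f=10, (6,7) g=1 f=12, (7,6) g=1 f=12]; closed=[(4,5), (4,6), (5,6), (6,6)]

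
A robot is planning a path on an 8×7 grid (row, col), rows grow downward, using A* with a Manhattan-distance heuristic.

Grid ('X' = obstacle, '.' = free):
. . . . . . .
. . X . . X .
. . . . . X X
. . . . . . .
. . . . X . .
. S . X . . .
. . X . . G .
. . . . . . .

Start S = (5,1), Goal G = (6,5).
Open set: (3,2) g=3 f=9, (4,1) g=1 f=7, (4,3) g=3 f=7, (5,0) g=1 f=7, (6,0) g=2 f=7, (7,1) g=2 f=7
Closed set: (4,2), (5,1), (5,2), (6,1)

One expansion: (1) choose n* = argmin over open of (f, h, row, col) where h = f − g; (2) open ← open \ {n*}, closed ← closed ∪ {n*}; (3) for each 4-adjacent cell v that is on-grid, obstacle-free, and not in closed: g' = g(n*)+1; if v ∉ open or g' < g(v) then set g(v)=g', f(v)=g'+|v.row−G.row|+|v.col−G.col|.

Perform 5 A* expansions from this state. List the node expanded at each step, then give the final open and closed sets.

order=[(4,3) → (6,0) → (7,1) → (7,2) → (7,3)]; open=[(3,2) g=3 f=9, (3,3) g=4 f=9, (4,1) g=1 f=7, (5,0) g=1 f=7, (6,3) g=5 f=7, (7,0) g=3 f=9, (7,4) g=5 f=7]; closed=[(4,2), (4,3), (5,1), (5,2), (6,0), (6,1), (7,1), (7,2), (7,3)]

step 1: expand (4,3) (f=7, h=4) → closed; open now [(3,2) g=3 f=9, (3,3) g=4 f=9, (4,1) g=1 f=7, (5,0) g=1 f=7, (6,0) g=2 f=7, (7,1) g=2 f=7]
step 2: expand (6,0) (f=7, h=5) → closed; open now [(3,2) g=3 f=9, (3,3) g=4 f=9, (4,1) g=1 f=7, (5,0) g=1 f=7, (7,0) g=3 f=9, (7,1) g=2 f=7]
step 3: expand (7,1) (f=7, h=5) → closed; open now [(3,2) g=3 f=9, (3,3) g=4 f=9, (4,1) g=1 f=7, (5,0) g=1 f=7, (7,0) g=3 f=9, (7,2) g=3 f=7]
step 4: expand (7,2) (f=7, h=4) → closed; open now [(3,2) g=3 f=9, (3,3) g=4 f=9, (4,1) g=1 f=7, (5,0) g=1 f=7, (7,0) g=3 f=9, (7,3) g=4 f=7]
step 5: expand (7,3) (f=7, h=3) → closed; open now [(3,2) g=3 f=9, (3,3) g=4 f=9, (4,1) g=1 f=7, (5,0) g=1 f=7, (6,3) g=5 f=7, (7,0) g=3 f=9, (7,4) g=5 f=7]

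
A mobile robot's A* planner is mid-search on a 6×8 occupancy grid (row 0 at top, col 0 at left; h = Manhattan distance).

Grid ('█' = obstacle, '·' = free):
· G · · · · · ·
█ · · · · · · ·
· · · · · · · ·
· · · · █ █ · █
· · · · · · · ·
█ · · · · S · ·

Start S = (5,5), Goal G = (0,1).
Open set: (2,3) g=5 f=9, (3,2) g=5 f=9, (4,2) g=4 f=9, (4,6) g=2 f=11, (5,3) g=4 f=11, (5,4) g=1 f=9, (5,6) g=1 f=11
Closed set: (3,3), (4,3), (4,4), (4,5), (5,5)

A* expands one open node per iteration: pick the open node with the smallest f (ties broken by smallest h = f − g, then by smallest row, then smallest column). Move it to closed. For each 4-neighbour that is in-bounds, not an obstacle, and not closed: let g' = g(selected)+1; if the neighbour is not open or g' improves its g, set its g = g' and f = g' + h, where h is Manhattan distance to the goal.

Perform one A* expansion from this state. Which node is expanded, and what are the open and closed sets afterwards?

expanded=(2,3); open=[(1,3) g=6 f=9, (2,2) g=6 f=9, (2,4) g=6 f=11, (3,2) g=5 f=9, (4,2) g=4 f=9, (4,6) g=2 f=11, (5,3) g=4 f=11, (5,4) g=1 f=9, (5,6) g=1 f=11]; closed=[(2,3), (3,3), (4,3), (4,4), (4,5), (5,5)]

step 1: expand (2,3) (f=9, h=4) → closed; open now [(1,3) g=6 f=9, (2,2) g=6 f=9, (2,4) g=6 f=11, (3,2) g=5 f=9, (4,2) g=4 f=9, (4,6) g=2 f=11, (5,3) g=4 f=11, (5,4) g=1 f=9, (5,6) g=1 f=11]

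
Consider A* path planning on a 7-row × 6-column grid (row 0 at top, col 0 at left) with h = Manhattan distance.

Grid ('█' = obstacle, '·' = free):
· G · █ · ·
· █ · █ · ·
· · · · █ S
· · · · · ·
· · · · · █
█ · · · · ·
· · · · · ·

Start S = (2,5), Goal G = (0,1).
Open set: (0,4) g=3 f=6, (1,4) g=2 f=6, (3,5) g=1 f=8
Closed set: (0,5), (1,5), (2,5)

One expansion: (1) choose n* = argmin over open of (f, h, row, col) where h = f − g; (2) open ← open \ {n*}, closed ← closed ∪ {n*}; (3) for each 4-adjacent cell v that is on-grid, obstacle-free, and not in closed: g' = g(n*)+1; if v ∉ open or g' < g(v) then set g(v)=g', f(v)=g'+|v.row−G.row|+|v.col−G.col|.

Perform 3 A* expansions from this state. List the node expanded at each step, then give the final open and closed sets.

order=[(0,4) → (1,4) → (3,5)]; open=[(3,4) g=2 f=8]; closed=[(0,4), (0,5), (1,4), (1,5), (2,5), (3,5)]

step 1: expand (0,4) (f=6, h=3) → closed; open now [(1,4) g=2 f=6, (3,5) g=1 f=8]
step 2: expand (1,4) (f=6, h=4) → closed; open now [(3,5) g=1 f=8]
step 3: expand (3,5) (f=8, h=7) → closed; open now [(3,4) g=2 f=8]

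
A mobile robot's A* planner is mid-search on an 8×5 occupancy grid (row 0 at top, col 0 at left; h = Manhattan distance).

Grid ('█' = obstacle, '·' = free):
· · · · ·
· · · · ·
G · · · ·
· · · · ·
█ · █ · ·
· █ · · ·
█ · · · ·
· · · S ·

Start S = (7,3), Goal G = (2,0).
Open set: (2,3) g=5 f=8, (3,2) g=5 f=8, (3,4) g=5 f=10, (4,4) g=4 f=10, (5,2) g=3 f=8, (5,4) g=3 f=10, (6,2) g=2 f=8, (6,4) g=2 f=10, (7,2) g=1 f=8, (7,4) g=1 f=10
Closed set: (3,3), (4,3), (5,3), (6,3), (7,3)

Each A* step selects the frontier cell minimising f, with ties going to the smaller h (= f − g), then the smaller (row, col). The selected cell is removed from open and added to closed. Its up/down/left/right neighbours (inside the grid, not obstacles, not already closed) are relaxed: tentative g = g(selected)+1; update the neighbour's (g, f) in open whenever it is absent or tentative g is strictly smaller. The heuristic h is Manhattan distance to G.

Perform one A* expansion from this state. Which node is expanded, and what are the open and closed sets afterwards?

step 1: expand (2,3) (f=8, h=3) → closed; open now [(1,3) g=6 f=10, (2,2) g=6 f=8, (2,4) g=6 f=10, (3,2) g=5 f=8, (3,4) g=5 f=10, (4,4) g=4 f=10, (5,2) g=3 f=8, (5,4) g=3 f=10, (6,2) g=2 f=8, (6,4) g=2 f=10, (7,2) g=1 f=8, (7,4) g=1 f=10]

expanded=(2,3); open=[(1,3) g=6 f=10, (2,2) g=6 f=8, (2,4) g=6 f=10, (3,2) g=5 f=8, (3,4) g=5 f=10, (4,4) g=4 f=10, (5,2) g=3 f=8, (5,4) g=3 f=10, (6,2) g=2 f=8, (6,4) g=2 f=10, (7,2) g=1 f=8, (7,4) g=1 f=10]; closed=[(2,3), (3,3), (4,3), (5,3), (6,3), (7,3)]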